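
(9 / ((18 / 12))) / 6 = 1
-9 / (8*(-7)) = 9 / 56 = 0.16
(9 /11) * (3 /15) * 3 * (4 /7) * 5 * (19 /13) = 2052 /1001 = 2.05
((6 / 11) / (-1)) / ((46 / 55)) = -15 / 23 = -0.65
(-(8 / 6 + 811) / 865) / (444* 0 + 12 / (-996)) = 202271 / 2595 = 77.95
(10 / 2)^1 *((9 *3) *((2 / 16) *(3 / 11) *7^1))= 2835 / 88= 32.22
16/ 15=1.07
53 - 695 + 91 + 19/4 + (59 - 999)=-5945/4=-1486.25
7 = 7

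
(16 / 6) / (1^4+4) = 8 / 15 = 0.53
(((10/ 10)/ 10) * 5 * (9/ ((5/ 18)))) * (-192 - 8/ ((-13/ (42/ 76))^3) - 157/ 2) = -660346920801/ 150692230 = -4382.09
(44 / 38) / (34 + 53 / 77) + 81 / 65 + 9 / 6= 18337613 / 6597370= 2.78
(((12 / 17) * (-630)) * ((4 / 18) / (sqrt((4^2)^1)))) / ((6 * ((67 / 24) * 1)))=-1680 / 1139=-1.47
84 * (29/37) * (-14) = -34104/37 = -921.73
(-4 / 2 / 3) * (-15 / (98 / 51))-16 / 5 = 491 / 245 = 2.00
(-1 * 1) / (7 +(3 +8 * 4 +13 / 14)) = -14 / 601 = -0.02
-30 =-30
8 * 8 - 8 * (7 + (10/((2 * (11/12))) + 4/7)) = -3096/77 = -40.21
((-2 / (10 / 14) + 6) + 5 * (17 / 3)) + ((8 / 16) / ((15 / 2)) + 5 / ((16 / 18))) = 1489 / 40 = 37.22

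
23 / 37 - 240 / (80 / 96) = -287.38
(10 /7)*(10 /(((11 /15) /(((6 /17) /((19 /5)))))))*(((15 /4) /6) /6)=9375 /49742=0.19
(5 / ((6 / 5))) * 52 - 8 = 626 / 3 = 208.67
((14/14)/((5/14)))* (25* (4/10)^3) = 112/25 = 4.48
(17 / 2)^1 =17 / 2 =8.50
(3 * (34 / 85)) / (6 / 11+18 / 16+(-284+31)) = -528 / 110585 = -0.00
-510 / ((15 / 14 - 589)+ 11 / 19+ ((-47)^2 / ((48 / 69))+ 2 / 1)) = -1085280 / 5511707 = -0.20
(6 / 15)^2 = 0.16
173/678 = 0.26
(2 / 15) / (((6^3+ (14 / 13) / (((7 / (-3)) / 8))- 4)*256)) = 13 / 5199360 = 0.00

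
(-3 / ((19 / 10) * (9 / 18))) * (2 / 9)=-40 / 57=-0.70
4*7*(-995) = -27860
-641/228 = -2.81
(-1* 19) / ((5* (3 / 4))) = -76 / 15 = -5.07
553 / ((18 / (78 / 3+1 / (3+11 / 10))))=297514 / 369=806.27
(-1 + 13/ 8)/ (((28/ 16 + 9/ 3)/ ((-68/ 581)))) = -170/ 11039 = -0.02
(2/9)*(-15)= -10/3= -3.33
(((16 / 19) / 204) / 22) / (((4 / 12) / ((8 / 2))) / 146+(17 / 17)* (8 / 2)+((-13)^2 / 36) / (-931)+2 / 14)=171696 / 3786845557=0.00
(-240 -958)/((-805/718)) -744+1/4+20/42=448849/1380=325.25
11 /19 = 0.58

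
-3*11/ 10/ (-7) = 33/ 70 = 0.47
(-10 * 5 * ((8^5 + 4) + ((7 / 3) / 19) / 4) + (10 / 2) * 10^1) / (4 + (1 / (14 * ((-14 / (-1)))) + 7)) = -18305897750 / 122949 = -148890.17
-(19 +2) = -21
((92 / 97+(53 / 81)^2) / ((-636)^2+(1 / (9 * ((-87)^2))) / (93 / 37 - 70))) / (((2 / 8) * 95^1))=1471806680036 / 10271269924098102945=0.00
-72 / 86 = -36 / 43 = -0.84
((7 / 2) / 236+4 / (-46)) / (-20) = 783 / 217120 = 0.00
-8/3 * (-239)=1912/3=637.33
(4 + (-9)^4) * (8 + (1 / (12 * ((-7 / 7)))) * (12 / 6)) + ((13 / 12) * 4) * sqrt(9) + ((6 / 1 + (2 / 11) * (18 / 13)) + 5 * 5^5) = 57546133 / 858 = 67070.09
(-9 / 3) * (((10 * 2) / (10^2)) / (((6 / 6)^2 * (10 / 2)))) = -3 / 25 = -0.12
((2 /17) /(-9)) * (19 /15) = -0.02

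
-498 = -498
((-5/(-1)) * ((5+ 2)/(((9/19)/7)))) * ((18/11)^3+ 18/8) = 18261565/5324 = 3430.05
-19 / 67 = -0.28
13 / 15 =0.87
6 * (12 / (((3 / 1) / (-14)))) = -336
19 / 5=3.80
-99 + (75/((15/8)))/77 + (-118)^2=1064565/77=13825.52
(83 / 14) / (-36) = -83 / 504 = -0.16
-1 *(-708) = 708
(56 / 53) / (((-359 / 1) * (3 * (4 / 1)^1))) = -14 / 57081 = -0.00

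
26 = 26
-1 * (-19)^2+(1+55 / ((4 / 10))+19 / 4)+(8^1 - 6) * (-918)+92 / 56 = -57459 / 28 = -2052.11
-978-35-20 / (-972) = -246154 / 243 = -1012.98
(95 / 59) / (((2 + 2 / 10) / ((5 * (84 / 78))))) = 33250 / 8437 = 3.94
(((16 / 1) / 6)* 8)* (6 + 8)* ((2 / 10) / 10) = 448 / 75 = 5.97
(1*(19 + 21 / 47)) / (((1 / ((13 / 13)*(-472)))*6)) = -215704 / 141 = -1529.82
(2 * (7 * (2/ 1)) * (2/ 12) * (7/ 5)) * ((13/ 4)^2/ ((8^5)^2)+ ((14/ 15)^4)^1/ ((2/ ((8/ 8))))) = 16169555856252953/ 6522981580800000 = 2.48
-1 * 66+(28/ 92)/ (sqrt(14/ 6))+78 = sqrt(21)/ 23+12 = 12.20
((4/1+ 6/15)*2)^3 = 85184/125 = 681.47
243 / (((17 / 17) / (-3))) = -729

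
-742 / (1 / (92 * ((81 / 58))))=-2764692 / 29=-95334.21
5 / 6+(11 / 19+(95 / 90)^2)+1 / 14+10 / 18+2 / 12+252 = 11002255 / 43092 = 255.32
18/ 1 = 18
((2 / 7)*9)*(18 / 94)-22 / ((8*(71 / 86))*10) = 74423 / 467180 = 0.16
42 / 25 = 1.68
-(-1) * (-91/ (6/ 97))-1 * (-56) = -8491/ 6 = -1415.17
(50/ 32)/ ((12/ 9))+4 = 331/ 64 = 5.17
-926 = -926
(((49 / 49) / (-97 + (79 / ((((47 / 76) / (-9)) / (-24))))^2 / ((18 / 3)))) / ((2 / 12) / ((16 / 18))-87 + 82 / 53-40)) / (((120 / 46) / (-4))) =43084336 / 446637604856102625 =0.00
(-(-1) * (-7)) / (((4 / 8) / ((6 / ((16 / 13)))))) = -273 / 4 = -68.25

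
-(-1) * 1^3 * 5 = 5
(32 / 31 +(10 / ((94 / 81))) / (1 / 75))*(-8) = -7545032 / 1457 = -5178.47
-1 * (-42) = 42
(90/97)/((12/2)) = 15/97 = 0.15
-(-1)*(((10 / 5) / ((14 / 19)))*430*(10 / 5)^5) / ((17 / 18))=4705920 / 119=39545.55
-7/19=-0.37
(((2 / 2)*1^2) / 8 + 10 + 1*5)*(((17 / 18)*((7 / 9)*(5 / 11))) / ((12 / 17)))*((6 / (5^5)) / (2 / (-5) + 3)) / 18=22253 / 75816000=0.00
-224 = -224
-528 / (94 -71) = -528 / 23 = -22.96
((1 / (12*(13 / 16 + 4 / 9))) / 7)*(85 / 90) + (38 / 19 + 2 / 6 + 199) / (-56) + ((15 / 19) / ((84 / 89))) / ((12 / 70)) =249029 / 192584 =1.29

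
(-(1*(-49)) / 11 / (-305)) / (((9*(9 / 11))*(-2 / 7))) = 343 / 49410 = 0.01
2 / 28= 1 / 14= 0.07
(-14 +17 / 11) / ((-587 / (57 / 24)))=2603 / 51656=0.05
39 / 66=13 / 22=0.59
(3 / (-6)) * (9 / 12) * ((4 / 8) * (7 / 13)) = -21 / 208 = -0.10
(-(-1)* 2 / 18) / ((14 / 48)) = 8 / 21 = 0.38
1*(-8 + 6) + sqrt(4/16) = -3/2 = -1.50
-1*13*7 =-91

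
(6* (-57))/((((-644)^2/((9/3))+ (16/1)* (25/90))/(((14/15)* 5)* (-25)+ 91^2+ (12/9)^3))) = -12568557/622124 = -20.20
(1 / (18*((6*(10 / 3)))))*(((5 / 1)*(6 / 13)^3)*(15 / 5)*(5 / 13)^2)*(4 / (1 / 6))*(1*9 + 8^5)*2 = 353991600 / 371293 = 953.40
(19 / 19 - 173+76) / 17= -96 / 17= -5.65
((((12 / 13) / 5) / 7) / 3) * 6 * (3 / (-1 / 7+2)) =72 / 845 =0.09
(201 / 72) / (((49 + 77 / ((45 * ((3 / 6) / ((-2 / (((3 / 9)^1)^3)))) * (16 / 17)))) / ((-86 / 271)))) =14405 / 2395911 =0.01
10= 10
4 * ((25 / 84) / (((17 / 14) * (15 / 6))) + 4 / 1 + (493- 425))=14708 / 51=288.39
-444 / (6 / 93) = -6882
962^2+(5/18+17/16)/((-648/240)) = 1799062171/1944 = 925443.50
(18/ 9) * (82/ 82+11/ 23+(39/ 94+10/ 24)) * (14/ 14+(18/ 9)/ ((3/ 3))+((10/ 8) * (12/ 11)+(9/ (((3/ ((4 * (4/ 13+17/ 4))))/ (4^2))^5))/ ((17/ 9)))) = 191277133903.70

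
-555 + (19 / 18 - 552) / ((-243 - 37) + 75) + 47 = -1864603 / 3690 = -505.31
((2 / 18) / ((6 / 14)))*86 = 602 / 27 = 22.30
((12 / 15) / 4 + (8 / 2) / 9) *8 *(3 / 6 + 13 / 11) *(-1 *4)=-17168 / 495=-34.68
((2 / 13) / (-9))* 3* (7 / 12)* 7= -49 / 234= -0.21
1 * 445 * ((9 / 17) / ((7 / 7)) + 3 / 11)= 66750 / 187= 356.95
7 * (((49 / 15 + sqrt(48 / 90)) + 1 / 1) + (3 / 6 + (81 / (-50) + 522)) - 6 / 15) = 14 * sqrt(30) / 15 + 275492 / 75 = 3678.34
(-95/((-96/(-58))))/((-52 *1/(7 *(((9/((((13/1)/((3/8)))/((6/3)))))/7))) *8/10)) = 0.72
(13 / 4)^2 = 169 / 16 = 10.56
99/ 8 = 12.38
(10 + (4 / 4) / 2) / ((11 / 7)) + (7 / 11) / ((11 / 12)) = 1785 / 242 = 7.38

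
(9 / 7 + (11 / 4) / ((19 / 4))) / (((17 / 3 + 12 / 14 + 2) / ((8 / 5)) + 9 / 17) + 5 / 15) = 33728 / 111967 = 0.30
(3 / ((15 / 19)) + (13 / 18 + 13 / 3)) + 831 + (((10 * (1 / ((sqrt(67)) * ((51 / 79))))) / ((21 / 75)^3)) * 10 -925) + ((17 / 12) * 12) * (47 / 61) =-395533 / 5490 + 123437500 * sqrt(67) / 1172031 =790.03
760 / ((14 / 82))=31160 / 7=4451.43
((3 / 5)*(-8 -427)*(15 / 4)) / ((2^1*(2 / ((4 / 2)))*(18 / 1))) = -435 / 16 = -27.19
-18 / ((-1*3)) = 6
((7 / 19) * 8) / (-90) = -28 / 855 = -0.03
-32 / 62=-16 / 31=-0.52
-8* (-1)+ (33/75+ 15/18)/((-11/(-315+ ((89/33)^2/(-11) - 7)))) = 896368169/19765350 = 45.35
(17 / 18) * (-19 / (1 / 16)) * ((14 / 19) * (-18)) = 3808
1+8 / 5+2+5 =9.60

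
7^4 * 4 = 9604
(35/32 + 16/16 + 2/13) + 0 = 935/416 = 2.25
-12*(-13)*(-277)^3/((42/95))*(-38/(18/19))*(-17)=-322175405447870/63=-5113895324569.37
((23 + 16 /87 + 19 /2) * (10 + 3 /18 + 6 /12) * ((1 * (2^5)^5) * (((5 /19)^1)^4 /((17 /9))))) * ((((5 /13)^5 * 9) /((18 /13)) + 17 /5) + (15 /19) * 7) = 547062605689126912000 /2050876042631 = 266745817.06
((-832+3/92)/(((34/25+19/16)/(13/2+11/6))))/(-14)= 194.39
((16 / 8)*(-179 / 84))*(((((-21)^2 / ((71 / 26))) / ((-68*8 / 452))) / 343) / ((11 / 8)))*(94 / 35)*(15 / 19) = 222456546 / 86526209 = 2.57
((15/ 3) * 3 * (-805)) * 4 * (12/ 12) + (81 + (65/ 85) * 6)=-819645/ 17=-48214.41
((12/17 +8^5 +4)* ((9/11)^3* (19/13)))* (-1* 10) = -77168907360/294151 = -262344.54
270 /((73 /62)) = 16740 /73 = 229.32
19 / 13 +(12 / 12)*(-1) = 6 / 13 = 0.46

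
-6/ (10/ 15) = -9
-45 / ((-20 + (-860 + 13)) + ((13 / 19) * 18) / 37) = 10545 / 203089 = 0.05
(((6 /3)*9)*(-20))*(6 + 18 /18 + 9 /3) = -3600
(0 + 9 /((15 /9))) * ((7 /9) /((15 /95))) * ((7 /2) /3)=31.03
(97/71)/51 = 97/3621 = 0.03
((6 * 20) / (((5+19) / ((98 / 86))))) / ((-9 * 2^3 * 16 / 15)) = -1225 / 16512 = -0.07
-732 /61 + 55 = 43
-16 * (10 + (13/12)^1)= -532/3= -177.33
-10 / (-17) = 10 / 17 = 0.59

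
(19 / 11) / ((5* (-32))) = -19 / 1760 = -0.01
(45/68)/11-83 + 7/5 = -304959/3740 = -81.54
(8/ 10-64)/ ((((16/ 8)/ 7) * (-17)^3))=0.05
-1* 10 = -10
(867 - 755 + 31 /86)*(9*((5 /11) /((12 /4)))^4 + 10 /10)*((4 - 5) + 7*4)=1918984833 /629563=3048.12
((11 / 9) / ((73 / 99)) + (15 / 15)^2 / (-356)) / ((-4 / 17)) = -731051 / 103952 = -7.03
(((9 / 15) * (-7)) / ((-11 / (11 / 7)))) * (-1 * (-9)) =27 / 5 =5.40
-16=-16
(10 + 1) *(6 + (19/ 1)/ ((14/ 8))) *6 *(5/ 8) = 9735/ 14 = 695.36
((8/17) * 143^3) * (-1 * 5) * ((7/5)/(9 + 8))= -163755592/289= -566628.35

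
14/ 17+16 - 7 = 167/ 17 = 9.82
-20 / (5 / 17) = -68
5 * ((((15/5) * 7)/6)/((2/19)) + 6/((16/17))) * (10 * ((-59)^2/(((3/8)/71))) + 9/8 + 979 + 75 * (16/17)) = 4262749040035/3264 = 1305989289.23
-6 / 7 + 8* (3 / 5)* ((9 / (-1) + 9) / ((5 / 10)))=-6 / 7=-0.86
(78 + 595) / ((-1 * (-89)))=7.56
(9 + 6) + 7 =22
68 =68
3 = 3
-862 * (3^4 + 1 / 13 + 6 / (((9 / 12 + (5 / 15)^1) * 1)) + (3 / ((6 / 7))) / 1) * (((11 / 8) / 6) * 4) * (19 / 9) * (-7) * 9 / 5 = 492461893 / 260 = 1894084.20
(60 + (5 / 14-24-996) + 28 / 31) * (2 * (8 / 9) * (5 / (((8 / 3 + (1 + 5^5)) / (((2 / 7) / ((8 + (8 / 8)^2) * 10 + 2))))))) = -180910 / 21386001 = -0.01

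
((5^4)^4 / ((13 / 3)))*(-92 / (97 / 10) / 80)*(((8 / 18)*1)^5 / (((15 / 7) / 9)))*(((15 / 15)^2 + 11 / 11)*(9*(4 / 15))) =-4025000000000000 / 2757807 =-1459492995.70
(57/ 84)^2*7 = 361/ 112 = 3.22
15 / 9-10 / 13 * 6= -115 / 39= -2.95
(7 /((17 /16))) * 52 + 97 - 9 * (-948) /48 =41979 /68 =617.34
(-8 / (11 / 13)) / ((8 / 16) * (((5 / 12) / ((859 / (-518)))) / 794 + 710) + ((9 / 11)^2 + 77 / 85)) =-795865836480 / 30015824441029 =-0.03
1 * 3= 3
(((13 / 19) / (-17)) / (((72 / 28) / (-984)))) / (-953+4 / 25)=-1300 / 80427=-0.02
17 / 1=17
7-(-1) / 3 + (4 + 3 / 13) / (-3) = 77 / 13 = 5.92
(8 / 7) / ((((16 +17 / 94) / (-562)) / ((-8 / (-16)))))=-211312 / 10647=-19.85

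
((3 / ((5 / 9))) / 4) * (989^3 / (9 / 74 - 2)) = -966394307331 / 1390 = -695247703.12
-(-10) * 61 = 610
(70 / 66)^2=1225 / 1089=1.12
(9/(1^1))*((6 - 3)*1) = 27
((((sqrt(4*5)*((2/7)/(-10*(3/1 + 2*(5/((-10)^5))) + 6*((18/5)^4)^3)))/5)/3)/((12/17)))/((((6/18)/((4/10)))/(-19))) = -50468750000*sqrt(5)/1166084802049851033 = -0.00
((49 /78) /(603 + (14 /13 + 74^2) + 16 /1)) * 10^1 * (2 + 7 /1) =0.01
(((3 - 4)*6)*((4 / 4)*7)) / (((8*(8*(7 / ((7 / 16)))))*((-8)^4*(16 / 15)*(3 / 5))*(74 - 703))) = 525 / 21105737728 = 0.00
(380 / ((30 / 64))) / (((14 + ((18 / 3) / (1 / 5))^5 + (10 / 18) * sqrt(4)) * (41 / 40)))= 36480 / 1120838197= 0.00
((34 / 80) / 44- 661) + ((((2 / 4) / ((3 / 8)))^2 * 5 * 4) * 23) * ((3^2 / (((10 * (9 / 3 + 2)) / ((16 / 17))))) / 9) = -645.60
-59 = -59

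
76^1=76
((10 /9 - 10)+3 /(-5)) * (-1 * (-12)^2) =6832 /5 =1366.40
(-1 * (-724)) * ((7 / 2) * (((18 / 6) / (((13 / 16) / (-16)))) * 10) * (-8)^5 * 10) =6377019801600 / 13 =490539984738.46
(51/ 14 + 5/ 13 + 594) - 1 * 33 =102835/ 182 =565.03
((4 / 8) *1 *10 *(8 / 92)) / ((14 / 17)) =85 / 161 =0.53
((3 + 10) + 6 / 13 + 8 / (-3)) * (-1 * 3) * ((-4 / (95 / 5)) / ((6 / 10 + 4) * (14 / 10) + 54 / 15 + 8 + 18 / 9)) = 42100 / 123747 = 0.34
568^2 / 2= 161312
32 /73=0.44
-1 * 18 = -18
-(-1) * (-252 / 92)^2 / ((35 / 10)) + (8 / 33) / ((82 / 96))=579146 / 238579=2.43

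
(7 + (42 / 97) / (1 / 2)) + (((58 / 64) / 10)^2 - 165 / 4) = -331515223 / 9932800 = -33.38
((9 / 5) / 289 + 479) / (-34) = -346082 / 24565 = -14.09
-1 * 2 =-2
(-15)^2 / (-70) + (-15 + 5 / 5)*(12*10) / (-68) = 5115 / 238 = 21.49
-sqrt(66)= -8.12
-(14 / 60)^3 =-343 / 27000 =-0.01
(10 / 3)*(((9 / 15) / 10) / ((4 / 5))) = 1 / 4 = 0.25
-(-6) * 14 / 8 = 10.50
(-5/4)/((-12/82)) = 205/24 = 8.54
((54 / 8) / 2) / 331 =27 / 2648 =0.01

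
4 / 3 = 1.33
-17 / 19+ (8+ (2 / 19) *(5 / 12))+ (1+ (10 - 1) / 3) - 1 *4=815 / 114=7.15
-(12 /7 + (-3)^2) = -75 /7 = -10.71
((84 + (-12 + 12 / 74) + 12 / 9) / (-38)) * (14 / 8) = -28553 / 8436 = -3.38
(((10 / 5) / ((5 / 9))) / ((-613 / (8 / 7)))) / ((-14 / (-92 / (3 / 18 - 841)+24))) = 1251072 / 108240475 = 0.01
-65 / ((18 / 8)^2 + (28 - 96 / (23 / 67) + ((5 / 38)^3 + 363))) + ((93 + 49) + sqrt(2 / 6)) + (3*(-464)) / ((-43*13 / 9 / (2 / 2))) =sqrt(3) / 3 + 26913803068086 / 164255694109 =164.43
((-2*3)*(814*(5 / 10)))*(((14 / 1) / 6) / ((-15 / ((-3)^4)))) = 153846 / 5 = 30769.20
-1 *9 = -9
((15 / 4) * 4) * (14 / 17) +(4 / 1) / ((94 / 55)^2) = 515315 / 37553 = 13.72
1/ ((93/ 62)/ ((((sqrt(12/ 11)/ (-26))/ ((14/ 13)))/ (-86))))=0.00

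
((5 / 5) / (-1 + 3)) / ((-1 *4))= -1 / 8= -0.12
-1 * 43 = -43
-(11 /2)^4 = -14641 /16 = -915.06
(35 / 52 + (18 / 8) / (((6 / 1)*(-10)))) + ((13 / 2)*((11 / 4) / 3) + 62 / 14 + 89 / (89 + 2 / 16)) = 12.02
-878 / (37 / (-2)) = 1756 / 37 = 47.46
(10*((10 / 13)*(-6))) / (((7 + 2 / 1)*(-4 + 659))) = -40 / 5109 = -0.01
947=947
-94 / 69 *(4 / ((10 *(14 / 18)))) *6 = -3384 / 805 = -4.20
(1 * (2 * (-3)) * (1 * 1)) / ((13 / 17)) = -7.85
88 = 88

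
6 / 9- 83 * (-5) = 1247 / 3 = 415.67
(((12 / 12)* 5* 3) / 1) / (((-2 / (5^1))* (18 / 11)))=-275 / 12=-22.92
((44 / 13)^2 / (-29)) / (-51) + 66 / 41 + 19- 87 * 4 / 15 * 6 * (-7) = 50984652007 / 51239955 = 995.02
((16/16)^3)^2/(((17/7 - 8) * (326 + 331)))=-0.00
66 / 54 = 11 / 9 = 1.22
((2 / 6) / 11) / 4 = 1 / 132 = 0.01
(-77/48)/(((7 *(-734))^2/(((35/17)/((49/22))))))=-605/10770809952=-0.00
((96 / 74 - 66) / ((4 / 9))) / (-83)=1.75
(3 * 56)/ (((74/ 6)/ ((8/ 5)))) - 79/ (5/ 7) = -16429/ 185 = -88.81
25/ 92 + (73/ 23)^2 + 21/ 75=562087/ 52900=10.63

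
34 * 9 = 306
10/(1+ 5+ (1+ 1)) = 5/4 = 1.25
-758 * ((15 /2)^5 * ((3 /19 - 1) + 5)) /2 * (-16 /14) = 42737682.10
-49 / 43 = -1.14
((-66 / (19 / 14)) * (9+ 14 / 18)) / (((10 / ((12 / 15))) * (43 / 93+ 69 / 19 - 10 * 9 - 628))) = 52514 / 985525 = 0.05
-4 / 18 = -2 / 9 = -0.22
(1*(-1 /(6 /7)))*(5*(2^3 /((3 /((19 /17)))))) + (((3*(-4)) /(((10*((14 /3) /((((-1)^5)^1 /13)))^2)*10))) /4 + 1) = -16.39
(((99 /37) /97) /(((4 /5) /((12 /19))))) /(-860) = -297 /11728852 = -0.00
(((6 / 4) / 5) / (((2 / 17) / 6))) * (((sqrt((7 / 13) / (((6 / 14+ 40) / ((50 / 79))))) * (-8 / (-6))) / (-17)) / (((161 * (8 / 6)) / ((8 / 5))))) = -36 * sqrt(581282) / 33423715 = -0.00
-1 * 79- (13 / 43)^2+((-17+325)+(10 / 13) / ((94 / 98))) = 259512982 / 1129739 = 229.71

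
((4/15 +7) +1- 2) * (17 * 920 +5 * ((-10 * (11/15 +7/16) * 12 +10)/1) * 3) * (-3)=-257231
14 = 14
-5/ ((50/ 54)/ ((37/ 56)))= -999/ 280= -3.57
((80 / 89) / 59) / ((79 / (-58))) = -4640 / 414829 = -0.01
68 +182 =250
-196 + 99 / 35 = -193.17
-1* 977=-977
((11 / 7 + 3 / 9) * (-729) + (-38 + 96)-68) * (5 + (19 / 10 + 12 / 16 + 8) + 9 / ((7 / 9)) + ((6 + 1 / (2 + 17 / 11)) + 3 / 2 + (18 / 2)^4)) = -35257881241 / 3822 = -9224982.01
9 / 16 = 0.56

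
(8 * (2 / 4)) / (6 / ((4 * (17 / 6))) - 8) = -68 / 127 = -0.54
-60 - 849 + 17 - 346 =-1238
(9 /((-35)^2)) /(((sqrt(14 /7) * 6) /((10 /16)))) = 3 * sqrt(2) /7840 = 0.00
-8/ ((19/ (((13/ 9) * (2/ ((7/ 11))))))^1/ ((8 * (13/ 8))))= -29744/ 1197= -24.85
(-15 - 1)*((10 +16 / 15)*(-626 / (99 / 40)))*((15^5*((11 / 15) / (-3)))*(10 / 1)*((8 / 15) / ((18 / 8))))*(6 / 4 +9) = -1862174720000 / 9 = -206908302222.22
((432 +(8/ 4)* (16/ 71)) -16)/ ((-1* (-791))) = 4224/ 8023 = 0.53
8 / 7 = 1.14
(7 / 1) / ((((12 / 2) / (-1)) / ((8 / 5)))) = -28 / 15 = -1.87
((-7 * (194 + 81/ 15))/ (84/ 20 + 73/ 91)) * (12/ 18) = -635089/ 3414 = -186.02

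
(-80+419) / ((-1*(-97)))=339 / 97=3.49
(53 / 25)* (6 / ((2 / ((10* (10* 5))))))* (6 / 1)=19080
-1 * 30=-30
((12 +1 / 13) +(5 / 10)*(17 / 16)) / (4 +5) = 5245 / 3744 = 1.40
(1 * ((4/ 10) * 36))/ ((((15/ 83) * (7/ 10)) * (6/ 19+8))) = 37848/ 2765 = 13.69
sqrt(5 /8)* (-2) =-sqrt(10) /2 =-1.58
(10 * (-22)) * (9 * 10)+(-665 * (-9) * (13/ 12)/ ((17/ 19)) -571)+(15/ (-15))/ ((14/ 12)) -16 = -6255265/ 476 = -13141.31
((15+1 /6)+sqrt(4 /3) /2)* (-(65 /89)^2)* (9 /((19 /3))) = -3460275 /300998-38025* sqrt(3) /150499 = -11.93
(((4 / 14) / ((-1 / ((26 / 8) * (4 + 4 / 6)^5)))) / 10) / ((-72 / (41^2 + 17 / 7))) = 17514952 / 3645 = 4805.20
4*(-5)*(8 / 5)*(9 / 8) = -36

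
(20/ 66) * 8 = 80/ 33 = 2.42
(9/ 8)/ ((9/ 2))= 1/ 4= 0.25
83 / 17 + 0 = 83 / 17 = 4.88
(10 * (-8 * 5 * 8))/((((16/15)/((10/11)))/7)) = -210000/11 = -19090.91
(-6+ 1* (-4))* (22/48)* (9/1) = -165/4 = -41.25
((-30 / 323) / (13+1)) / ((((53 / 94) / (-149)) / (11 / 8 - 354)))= -42333135 / 68476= -618.22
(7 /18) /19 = 7 /342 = 0.02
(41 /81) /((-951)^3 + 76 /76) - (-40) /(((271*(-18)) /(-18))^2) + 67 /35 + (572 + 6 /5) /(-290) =-64105699656231547 /1038630780017482050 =-0.06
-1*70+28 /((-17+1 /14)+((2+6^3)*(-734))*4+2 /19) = -11918014458 /170257243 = -70.00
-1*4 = -4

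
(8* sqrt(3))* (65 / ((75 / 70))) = 840.62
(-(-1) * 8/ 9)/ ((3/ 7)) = 2.07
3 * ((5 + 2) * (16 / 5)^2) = 5376 / 25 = 215.04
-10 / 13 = -0.77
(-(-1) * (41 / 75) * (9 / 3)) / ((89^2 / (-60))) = -492 / 39605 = -0.01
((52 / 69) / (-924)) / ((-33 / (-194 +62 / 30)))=-37427 / 7889805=-0.00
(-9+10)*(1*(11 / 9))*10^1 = 110 / 9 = 12.22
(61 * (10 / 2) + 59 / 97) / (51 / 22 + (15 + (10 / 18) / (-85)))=17.65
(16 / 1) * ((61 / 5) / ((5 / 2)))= 1952 / 25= 78.08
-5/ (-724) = 5/ 724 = 0.01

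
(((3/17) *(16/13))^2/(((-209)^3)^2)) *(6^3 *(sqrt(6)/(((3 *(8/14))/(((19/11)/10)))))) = 145152 *sqrt(6)/11783419862474991445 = 0.00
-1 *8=-8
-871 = -871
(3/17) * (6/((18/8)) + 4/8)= 19/34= 0.56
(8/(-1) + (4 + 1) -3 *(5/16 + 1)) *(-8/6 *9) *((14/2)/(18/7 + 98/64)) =130536/919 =142.04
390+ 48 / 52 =5082 / 13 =390.92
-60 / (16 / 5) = -75 / 4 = -18.75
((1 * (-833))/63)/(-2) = 119/18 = 6.61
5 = 5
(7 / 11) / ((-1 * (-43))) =7 / 473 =0.01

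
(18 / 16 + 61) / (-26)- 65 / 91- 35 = -55479 / 1456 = -38.10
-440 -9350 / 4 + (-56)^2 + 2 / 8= 1435 / 4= 358.75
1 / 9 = 0.11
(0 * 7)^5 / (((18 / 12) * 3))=0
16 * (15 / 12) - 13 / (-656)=13133 / 656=20.02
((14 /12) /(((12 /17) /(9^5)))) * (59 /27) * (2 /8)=1706103 /32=53315.72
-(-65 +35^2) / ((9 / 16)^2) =-296960 / 81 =-3666.17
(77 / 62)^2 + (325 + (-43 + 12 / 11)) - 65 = 9286975 / 42284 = 219.63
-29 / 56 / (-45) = 29 / 2520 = 0.01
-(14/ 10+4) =-27/ 5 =-5.40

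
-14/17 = -0.82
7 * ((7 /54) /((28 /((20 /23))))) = 35 /1242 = 0.03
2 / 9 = 0.22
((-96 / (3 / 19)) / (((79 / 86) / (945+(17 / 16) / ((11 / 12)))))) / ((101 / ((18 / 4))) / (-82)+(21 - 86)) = 100404979704 / 10465367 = 9594.02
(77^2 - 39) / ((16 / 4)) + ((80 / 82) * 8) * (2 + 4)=124585 / 82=1519.33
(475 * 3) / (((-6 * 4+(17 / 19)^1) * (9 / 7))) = -47.97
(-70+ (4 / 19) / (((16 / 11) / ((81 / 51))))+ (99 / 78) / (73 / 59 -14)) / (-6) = 294555863 / 25294776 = 11.64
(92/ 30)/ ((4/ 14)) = 161/ 15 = 10.73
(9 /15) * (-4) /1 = -12 /5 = -2.40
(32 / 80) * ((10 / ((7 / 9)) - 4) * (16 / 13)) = 1984 / 455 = 4.36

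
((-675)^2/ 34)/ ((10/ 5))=455625/ 68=6700.37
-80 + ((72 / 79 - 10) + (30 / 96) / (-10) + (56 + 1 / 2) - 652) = -1730719 / 2528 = -684.62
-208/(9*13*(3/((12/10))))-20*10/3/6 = -532/45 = -11.82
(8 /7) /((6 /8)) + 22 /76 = 1447 /798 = 1.81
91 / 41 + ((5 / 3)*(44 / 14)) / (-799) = 1522379 / 687939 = 2.21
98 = 98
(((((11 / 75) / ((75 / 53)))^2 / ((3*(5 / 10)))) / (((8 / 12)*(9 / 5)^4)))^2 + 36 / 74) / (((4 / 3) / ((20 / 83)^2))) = 7943347811158908508 / 374944332511726734375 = 0.02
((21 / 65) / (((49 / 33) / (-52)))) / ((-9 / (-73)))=-3212 / 35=-91.77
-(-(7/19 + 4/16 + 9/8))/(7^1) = 265/1064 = 0.25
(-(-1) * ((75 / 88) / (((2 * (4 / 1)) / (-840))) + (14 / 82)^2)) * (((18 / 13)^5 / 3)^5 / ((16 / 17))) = -174229662336364445095626705509548032 / 130480077584902306971574407663263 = -1335.30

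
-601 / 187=-3.21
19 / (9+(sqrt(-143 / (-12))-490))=-8436 / 213553-38 * sqrt(429) / 2776189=-0.04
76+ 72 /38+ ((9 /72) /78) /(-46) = 42481901 /545376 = 77.89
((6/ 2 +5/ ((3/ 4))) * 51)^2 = 243049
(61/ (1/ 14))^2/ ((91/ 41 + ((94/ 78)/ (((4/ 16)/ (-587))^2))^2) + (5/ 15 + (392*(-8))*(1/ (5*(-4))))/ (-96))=1039562858880/ 62920749256576151821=0.00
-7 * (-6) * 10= 420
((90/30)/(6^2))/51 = 1/612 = 0.00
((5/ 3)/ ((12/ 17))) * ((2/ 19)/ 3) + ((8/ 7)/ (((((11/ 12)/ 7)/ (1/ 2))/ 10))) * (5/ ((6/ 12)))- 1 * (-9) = 5027309/ 11286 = 445.45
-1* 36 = -36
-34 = -34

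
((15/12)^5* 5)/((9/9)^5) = 15625/1024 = 15.26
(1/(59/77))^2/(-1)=-5929/3481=-1.70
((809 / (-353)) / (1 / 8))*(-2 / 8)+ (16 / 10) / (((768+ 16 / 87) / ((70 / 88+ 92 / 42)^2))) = 19311750758317 / 4196254967520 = 4.60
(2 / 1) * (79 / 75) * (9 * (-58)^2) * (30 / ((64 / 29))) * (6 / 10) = 52021737 / 100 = 520217.37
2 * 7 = 14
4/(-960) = -1/240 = -0.00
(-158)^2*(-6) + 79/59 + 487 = -8808444/59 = -149295.66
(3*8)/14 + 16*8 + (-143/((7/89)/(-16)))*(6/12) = 102724/7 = 14674.86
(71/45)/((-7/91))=-923/45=-20.51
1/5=0.20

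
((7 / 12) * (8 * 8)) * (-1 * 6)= -224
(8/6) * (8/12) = 8/9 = 0.89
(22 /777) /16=11 /6216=0.00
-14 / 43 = -0.33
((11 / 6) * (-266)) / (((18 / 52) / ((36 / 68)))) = -38038 / 51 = -745.84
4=4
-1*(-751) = 751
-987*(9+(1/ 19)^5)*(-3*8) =213192.01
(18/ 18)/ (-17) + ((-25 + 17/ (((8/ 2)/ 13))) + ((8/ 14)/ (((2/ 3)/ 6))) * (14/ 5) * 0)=2053/ 68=30.19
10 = 10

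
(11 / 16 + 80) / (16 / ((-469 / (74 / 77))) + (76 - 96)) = -46621883 / 11575104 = -4.03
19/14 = 1.36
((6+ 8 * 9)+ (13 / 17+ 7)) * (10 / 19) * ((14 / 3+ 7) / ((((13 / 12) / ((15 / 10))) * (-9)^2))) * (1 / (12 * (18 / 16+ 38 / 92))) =579600 / 1188317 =0.49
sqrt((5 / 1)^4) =25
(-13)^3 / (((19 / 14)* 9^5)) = -30758 / 1121931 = -0.03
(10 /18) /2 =5 /18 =0.28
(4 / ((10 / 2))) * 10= 8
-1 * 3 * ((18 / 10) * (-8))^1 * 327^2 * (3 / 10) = 34644996 / 25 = 1385799.84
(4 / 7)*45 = 180 / 7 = 25.71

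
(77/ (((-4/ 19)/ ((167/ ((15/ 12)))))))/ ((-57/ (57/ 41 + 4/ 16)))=3459071/ 2460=1406.13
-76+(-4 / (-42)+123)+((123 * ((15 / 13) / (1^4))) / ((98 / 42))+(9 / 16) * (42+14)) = 76123 / 546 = 139.42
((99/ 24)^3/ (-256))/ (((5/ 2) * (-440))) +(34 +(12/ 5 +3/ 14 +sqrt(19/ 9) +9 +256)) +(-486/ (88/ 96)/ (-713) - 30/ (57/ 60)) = sqrt(19)/ 3 +3702192971446093/ 13672369356800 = 272.23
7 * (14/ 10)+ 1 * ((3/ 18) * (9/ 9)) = 299/ 30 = 9.97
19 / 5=3.80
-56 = -56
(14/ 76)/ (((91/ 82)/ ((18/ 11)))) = 738/ 2717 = 0.27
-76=-76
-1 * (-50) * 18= 900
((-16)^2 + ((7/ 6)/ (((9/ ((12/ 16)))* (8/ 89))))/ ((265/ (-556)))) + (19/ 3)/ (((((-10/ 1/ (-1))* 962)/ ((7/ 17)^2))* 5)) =6729678583451/ 26522917200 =253.73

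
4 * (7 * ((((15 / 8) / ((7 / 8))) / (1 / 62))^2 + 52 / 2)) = 3464696 / 7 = 494956.57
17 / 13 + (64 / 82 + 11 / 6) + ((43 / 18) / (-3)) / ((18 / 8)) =924145 / 259038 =3.57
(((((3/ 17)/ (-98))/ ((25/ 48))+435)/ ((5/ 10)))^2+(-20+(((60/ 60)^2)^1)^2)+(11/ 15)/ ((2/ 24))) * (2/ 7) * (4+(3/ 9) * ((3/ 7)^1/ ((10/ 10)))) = 19038106970473938/ 21250350625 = 895896.13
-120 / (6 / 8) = -160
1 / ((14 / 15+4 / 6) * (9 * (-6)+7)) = -5 / 376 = -0.01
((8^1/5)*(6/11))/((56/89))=534/385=1.39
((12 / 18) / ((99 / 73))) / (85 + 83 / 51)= 1241 / 218691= 0.01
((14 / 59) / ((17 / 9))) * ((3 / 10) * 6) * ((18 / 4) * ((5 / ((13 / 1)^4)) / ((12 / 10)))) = 0.00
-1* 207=-207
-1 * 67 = -67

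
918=918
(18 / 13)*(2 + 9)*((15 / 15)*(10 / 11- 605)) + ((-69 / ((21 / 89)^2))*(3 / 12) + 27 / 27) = -72691415 / 7644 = -9509.60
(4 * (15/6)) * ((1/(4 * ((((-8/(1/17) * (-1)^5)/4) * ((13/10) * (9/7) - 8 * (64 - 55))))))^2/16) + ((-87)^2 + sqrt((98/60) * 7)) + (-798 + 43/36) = 7 * sqrt(210)/30 + 6071512634617037/896535485568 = 6775.58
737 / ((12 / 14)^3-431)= -252791 / 147617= -1.71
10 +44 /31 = 354 /31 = 11.42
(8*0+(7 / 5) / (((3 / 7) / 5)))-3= 40 / 3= 13.33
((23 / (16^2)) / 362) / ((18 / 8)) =23 / 208512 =0.00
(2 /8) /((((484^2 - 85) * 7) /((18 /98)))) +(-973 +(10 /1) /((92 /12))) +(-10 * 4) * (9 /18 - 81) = 2248.30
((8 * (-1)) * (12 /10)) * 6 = -288 /5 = -57.60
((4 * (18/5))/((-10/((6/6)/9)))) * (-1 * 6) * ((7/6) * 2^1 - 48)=-1096/25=-43.84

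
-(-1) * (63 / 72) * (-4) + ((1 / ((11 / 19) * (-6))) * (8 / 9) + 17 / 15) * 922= 2392337 / 2970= 805.50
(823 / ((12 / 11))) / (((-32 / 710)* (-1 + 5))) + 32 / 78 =-41775499 / 9984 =-4184.24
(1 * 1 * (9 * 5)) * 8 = 360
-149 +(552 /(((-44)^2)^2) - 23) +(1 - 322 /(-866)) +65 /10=-33295946683 /202865696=-164.13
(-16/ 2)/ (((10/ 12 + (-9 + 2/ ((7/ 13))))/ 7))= 12.58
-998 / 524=-499 / 262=-1.90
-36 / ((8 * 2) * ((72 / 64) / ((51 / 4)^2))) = -2601 / 8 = -325.12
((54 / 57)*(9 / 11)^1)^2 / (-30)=-4374 / 218405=-0.02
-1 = -1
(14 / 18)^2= 49 / 81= 0.60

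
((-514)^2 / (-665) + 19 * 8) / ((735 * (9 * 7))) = -18124 / 3421425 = -0.01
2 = 2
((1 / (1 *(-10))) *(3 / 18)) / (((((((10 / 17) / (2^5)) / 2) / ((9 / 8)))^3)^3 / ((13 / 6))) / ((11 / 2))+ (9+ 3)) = -11960142240112324381753344 / 8611302412880873554872173305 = -0.00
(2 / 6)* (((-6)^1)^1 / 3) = -0.67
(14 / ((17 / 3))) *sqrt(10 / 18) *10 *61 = 8540 *sqrt(5) / 17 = 1123.30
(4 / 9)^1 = 4 / 9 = 0.44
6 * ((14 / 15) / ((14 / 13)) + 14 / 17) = 862 / 85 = 10.14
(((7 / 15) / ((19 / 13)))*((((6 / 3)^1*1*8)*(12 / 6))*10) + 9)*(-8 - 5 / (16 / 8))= -44359 / 38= -1167.34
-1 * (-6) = 6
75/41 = 1.83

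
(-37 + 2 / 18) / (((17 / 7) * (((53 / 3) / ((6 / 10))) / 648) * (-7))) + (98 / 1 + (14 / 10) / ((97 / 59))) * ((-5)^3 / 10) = -1038179691 / 873970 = -1187.89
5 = 5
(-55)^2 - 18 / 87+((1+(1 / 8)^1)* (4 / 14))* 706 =1320199 / 406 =3251.72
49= 49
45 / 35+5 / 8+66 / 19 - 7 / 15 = 78487 / 15960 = 4.92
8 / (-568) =-0.01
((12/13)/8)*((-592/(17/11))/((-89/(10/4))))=1.24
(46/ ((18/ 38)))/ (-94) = -1.03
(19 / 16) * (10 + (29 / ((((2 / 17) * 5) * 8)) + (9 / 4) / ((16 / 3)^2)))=1579983 / 81920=19.29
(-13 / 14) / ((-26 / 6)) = 0.21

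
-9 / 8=-1.12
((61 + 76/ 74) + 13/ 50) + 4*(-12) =26431/ 1850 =14.29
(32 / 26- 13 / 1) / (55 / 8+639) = -1224 / 67171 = -0.02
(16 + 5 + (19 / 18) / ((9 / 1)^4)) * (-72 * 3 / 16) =-2480077 / 8748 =-283.50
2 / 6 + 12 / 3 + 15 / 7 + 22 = 598 / 21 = 28.48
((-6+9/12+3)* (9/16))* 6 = -243/32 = -7.59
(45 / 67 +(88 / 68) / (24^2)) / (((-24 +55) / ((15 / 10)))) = 221057 / 6779328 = 0.03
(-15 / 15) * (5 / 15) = -1 / 3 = -0.33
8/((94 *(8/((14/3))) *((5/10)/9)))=42/47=0.89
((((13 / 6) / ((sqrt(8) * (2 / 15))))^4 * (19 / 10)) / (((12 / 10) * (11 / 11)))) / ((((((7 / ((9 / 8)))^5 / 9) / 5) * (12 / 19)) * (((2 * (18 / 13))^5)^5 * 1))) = 227360198884045704494562275781906415625 / 1976196059428514877995549809051025695328547373056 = 0.00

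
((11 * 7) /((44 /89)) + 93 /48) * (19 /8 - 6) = -571.62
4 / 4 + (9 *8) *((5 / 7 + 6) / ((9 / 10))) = 3767 / 7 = 538.14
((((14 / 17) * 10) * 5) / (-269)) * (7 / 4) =-1225 / 4573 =-0.27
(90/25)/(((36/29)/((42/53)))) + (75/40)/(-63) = 100987/44520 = 2.27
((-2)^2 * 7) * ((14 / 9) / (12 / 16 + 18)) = 1568 / 675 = 2.32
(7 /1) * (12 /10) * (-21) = -176.40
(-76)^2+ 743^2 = 557825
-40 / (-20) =2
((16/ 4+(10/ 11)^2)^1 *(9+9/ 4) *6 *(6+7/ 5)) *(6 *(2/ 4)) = 875124/ 121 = 7232.43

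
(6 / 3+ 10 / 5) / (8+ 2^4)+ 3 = 19 / 6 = 3.17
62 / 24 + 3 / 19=625 / 228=2.74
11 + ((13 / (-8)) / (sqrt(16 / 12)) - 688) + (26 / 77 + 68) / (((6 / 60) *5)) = -41605 / 77 - 13 *sqrt(3) / 16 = -541.73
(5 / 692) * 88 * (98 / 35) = 308 / 173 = 1.78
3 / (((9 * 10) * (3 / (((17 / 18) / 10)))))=17 / 16200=0.00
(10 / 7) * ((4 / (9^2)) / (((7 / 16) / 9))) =640 / 441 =1.45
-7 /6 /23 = -7 /138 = -0.05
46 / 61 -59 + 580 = 31827 / 61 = 521.75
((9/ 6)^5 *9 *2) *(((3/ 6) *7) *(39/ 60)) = 199017/ 640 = 310.96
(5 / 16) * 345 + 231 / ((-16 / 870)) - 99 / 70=-6974367 / 560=-12454.23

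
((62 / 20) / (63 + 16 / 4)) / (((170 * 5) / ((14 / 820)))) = 217 / 233495000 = 0.00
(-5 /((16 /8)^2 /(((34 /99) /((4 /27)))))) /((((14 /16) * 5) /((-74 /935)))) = 0.05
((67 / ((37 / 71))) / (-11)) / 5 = -4757 / 2035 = -2.34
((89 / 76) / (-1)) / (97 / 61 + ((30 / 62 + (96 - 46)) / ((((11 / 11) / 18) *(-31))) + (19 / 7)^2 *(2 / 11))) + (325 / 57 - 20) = -14.25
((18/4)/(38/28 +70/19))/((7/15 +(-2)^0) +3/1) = 1995/9983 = 0.20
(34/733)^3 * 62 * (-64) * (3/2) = -233937408/393832837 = -0.59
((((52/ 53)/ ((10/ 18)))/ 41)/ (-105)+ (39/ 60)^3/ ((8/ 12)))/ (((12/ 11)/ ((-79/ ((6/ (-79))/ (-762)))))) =-291075533905299/ 973504000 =-298997.78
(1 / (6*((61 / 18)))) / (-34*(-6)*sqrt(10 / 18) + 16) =-3 / 87169 + 51*sqrt(5) / 348676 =0.00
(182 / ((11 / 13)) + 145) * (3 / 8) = 11883 / 88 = 135.03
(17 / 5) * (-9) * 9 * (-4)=5508 / 5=1101.60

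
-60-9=-69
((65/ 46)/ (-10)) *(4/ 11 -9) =1235/ 1012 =1.22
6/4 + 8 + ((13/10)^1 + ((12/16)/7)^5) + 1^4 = 1015412927/86051840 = 11.80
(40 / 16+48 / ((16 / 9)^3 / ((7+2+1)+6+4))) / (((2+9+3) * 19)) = 0.65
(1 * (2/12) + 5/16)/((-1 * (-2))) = 23/96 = 0.24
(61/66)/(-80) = -61/5280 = -0.01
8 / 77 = 0.10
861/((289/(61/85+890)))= 65187171/24565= 2653.66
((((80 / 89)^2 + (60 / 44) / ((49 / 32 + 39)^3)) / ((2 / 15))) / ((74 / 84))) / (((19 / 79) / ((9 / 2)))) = 17201002311918230400 / 133643534106200789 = 128.71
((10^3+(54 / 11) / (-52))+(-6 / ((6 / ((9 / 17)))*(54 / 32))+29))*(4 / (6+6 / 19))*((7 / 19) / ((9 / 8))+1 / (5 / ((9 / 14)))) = 81901600819 / 275675400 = 297.09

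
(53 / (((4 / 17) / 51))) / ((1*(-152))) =-45951 / 608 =-75.58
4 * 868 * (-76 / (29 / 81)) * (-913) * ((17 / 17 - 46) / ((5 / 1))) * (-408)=71655870730752 / 29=2470892094163.86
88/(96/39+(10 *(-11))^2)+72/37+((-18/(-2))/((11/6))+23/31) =3773715845/496264461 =7.60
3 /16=0.19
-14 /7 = -2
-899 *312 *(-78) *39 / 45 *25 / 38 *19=237012360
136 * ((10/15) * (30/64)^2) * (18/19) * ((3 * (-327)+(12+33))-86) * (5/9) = -3257625/304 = -10715.87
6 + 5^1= 11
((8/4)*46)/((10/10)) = 92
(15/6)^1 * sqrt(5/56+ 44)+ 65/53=17.83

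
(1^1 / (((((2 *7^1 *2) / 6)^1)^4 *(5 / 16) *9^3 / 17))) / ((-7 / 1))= -17 / 756315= -0.00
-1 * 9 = -9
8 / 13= 0.62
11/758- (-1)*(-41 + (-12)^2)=78085/758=103.01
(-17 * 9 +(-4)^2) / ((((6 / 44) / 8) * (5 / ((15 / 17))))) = -24112 / 17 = -1418.35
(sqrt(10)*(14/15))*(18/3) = 28*sqrt(10)/5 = 17.71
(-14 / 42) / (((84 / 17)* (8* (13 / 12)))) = -17 / 2184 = -0.01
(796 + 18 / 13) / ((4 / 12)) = 31098 / 13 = 2392.15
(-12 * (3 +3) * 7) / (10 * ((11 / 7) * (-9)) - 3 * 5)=1176 / 365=3.22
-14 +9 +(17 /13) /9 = -568 /117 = -4.85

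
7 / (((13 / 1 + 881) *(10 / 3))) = 7 / 2980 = 0.00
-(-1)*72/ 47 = 72/ 47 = 1.53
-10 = -10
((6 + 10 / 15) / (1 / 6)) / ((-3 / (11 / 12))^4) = 73205 / 209952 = 0.35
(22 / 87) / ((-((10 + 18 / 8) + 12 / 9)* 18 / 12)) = -176 / 14181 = -0.01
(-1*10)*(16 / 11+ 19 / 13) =-4170 / 143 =-29.16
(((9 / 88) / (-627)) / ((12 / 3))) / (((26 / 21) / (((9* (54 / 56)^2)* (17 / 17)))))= -59049 / 214230016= -0.00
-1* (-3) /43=3 /43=0.07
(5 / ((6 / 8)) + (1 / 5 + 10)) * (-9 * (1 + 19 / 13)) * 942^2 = -21552296832 / 65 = -331573797.42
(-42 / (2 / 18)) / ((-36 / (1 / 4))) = 21 / 8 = 2.62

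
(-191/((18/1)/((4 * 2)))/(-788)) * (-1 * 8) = -0.86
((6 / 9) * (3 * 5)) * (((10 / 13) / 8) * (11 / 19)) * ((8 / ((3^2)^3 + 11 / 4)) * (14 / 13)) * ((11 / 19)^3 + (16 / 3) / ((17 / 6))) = 14914284000 / 1095904605991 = 0.01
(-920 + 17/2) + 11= -1801/2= -900.50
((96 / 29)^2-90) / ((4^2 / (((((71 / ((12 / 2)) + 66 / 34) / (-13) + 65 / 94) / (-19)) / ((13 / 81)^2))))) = -416873244465 / 112198338148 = -3.72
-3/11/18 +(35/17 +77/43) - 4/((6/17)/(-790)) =144049171/16082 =8957.17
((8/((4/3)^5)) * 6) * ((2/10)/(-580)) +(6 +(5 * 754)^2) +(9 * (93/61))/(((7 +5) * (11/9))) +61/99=15930372555199169/1120838400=14212907.55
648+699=1347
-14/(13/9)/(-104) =63/676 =0.09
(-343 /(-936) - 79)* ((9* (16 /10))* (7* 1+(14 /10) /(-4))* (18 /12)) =-29366799 /2600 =-11294.92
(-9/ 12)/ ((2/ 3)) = -9/ 8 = -1.12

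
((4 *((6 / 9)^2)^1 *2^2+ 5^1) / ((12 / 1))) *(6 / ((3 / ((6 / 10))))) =109 / 90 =1.21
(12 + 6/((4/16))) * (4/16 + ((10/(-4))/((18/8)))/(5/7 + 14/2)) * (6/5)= 206/45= 4.58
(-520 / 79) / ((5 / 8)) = -832 / 79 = -10.53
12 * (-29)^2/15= 3364/5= 672.80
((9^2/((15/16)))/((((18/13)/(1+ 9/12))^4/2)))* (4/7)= 9796423/38880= 251.97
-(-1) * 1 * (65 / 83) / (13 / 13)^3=65 / 83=0.78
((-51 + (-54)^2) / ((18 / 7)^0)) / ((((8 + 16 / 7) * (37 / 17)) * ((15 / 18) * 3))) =22729 / 444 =51.19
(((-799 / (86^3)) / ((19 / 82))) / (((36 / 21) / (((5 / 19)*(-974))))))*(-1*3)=-558377155 / 229616216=-2.43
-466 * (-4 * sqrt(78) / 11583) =1864 * sqrt(78) / 11583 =1.42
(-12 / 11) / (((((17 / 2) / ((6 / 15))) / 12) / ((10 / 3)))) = -2.05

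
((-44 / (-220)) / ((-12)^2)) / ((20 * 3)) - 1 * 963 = -41601599 / 43200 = -963.00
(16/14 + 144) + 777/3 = 2829/7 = 404.14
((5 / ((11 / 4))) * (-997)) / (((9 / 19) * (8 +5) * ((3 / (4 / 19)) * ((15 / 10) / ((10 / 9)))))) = -1595200 / 104247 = -15.30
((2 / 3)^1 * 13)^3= 17576 / 27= 650.96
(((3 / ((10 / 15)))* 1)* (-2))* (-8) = 72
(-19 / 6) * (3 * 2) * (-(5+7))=228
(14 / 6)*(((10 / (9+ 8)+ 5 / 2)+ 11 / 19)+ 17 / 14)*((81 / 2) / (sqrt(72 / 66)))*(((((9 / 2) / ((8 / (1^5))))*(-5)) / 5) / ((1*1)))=-893997*sqrt(33) / 20672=-248.43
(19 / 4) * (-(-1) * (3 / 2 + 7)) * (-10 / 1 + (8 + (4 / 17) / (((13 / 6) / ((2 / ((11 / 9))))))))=-42085 / 572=-73.58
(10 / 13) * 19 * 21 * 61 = 243390 / 13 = 18722.31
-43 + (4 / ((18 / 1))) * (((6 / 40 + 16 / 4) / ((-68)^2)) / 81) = -1449485197 / 33708960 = -43.00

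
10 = 10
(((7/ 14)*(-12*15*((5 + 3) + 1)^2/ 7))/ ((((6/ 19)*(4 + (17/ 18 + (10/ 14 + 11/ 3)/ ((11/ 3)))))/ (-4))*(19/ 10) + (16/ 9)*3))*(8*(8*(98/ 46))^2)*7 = -82805964595200/ 21567859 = -3839322.42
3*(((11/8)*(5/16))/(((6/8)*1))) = 1.72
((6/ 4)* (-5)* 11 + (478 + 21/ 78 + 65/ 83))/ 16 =53485/ 2158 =24.78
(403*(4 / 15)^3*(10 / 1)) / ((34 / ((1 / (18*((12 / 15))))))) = 3224 / 20655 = 0.16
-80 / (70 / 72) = -576 / 7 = -82.29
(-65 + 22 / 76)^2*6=25124.71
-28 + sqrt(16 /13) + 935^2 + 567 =4* sqrt(13) /13 + 874764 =874765.11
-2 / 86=-1 / 43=-0.02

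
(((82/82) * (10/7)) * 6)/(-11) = -60/77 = -0.78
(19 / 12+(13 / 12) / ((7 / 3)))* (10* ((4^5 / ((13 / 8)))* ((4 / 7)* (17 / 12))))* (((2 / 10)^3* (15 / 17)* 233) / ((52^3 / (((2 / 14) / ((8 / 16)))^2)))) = 10259456 / 1028624415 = 0.01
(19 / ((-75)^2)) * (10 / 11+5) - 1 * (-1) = 12622 / 12375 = 1.02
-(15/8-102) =801/8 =100.12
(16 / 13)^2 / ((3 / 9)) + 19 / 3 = 5515 / 507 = 10.88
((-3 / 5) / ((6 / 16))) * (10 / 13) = -16 / 13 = -1.23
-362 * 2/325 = -724/325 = -2.23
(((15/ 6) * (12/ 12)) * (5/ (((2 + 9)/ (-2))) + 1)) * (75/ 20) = 75/ 88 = 0.85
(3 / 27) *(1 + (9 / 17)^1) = 0.17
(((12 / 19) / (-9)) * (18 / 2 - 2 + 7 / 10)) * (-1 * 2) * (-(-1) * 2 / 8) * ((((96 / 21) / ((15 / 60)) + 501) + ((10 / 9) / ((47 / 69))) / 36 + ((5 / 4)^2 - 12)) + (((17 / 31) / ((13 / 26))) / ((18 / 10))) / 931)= 3280296864427 / 23858316720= 137.49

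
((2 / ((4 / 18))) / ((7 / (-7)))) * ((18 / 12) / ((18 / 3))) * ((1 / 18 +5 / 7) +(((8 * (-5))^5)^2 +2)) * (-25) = 33030144000000008725 / 56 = 589824000000000155.80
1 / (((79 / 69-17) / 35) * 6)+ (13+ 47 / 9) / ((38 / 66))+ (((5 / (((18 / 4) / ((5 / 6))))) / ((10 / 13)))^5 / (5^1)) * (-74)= -14597306958733 / 2386051047216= -6.12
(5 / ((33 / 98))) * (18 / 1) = 2940 / 11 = 267.27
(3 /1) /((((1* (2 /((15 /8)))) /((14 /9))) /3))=105 /8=13.12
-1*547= -547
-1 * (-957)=957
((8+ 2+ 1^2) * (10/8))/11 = 1.25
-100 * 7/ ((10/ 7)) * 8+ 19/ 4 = -15661/ 4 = -3915.25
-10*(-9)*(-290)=-26100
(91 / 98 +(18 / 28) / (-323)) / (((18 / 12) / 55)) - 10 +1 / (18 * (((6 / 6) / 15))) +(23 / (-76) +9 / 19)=677731 / 27132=24.98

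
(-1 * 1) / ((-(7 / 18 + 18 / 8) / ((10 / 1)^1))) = 72 / 19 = 3.79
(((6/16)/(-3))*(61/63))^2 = 3721/254016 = 0.01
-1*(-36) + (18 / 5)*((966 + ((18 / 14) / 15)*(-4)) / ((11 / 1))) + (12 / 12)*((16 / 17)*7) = 11735888 / 32725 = 358.62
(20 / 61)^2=400 / 3721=0.11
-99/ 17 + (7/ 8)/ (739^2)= -432527713/ 74272456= -5.82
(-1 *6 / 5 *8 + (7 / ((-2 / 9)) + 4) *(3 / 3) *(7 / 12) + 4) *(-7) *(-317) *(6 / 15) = -5762743 / 300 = -19209.14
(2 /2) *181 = 181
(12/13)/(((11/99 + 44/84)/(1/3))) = 63/130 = 0.48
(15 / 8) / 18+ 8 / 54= 109 / 432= 0.25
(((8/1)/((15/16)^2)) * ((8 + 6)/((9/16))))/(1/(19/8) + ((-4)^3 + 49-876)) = -0.25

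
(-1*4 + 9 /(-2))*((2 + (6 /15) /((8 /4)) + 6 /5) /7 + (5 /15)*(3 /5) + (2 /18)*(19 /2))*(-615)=764609 /84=9102.49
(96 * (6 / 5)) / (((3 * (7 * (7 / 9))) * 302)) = 864 / 36995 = 0.02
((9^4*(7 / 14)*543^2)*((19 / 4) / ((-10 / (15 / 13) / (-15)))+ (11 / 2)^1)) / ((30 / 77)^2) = 1818580839041043 / 20800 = 87431771107.74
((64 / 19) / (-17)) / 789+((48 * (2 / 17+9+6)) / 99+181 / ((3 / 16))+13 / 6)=5465512315 / 5606634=974.83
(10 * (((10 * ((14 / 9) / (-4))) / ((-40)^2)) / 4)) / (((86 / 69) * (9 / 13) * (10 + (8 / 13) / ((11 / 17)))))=-299299 / 465440256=-0.00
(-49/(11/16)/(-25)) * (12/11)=9408/3025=3.11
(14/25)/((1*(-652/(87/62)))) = -609/505300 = -0.00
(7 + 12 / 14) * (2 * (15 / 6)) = 275 / 7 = 39.29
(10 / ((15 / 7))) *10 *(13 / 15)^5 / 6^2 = 0.63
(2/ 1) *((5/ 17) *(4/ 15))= 8/ 51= 0.16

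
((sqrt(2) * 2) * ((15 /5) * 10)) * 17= 1020 * sqrt(2)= 1442.50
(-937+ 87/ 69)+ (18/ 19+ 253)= -297943/ 437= -681.79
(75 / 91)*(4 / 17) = 300 / 1547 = 0.19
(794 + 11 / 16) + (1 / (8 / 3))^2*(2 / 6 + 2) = 50881 / 64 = 795.02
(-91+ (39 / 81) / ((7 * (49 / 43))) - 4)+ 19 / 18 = -93.88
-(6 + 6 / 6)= -7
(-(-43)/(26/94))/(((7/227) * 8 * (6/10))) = 2293835/2184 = 1050.29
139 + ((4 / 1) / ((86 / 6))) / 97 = 579781 / 4171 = 139.00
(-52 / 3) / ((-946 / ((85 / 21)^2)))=187850 / 625779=0.30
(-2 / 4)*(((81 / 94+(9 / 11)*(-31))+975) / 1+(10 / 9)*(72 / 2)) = -1024175 / 2068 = -495.25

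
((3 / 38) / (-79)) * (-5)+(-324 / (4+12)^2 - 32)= -3195149 / 96064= -33.26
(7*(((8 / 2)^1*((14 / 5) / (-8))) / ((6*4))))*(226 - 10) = -441 / 5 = -88.20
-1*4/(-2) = 2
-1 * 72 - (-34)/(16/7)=-57.12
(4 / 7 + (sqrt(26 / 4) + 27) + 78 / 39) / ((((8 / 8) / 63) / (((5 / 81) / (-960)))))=-23 / 192-7 * sqrt(26) / 3456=-0.13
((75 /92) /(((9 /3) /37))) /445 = 185 /8188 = 0.02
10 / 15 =0.67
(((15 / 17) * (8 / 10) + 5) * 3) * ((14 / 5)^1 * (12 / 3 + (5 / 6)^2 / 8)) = 799183 / 4080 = 195.88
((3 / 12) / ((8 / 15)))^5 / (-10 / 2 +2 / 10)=-1265625 / 268435456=-0.00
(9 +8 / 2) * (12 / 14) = 78 / 7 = 11.14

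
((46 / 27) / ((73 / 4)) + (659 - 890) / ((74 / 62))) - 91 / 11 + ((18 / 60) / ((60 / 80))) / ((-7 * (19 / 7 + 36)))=-219266498444 / 1086976935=-201.72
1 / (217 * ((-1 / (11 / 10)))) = -0.01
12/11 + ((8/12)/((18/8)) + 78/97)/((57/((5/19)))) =34195034/31200147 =1.10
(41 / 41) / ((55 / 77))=7 / 5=1.40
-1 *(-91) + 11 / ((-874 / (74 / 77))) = 278332 / 3059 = 90.99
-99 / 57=-33 / 19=-1.74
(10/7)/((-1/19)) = -190/7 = -27.14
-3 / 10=-0.30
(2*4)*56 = 448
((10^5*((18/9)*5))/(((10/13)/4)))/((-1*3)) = -5200000/3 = -1733333.33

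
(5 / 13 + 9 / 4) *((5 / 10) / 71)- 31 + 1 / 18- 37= -4514083 / 66456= -67.93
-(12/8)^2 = -2.25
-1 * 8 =-8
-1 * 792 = -792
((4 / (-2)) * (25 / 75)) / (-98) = 1 / 147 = 0.01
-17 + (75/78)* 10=-96/13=-7.38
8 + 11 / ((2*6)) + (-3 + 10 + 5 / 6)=67 / 4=16.75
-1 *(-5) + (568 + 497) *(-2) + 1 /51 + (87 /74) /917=-2124.98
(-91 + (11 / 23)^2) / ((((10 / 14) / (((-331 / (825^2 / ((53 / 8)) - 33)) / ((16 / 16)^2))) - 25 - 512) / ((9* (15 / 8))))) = 132674814405 / 65709129824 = 2.02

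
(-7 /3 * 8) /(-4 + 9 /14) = 784 /141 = 5.56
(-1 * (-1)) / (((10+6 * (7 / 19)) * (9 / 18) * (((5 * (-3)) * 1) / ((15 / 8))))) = -19 / 928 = -0.02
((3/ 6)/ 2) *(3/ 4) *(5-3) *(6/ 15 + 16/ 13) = 159/ 260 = 0.61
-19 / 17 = -1.12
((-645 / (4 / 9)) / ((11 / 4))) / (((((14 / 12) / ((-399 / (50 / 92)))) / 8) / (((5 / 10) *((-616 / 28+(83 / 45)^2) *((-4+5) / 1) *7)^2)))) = 22513508429.04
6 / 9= 2 / 3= 0.67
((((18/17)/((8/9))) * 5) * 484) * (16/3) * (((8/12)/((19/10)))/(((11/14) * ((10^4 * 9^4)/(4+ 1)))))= 0.00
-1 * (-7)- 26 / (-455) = 247 / 35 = 7.06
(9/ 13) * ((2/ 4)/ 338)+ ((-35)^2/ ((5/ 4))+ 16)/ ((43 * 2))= 4376811/ 377884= 11.58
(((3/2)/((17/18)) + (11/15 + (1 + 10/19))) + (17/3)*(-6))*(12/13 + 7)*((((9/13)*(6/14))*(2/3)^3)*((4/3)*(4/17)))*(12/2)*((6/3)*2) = -15408088064/97437795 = -158.13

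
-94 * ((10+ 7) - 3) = -1316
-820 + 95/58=-47465/58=-818.36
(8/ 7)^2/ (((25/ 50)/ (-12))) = -1536/ 49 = -31.35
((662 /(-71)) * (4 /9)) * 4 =-16.58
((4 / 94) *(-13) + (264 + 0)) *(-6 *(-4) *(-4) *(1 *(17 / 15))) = -6735808 / 235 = -28663.01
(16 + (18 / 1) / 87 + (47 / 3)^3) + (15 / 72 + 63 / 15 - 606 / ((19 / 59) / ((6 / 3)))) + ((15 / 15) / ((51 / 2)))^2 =17599228999 / 171978120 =102.33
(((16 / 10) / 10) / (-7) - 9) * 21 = -4737 / 25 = -189.48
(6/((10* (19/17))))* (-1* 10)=-102/19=-5.37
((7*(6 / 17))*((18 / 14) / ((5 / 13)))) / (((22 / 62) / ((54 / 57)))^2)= 218577528 / 3712885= 58.87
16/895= 0.02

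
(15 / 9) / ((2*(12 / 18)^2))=15 / 8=1.88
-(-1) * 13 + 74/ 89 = 1231/ 89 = 13.83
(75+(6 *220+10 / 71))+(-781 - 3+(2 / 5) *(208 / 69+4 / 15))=75010219 / 122475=612.45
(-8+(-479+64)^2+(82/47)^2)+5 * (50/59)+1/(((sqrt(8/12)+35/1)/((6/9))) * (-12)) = sqrt(6)/66114+494668531070549/2872234578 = 172224.28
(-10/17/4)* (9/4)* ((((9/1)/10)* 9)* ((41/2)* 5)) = -149445/544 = -274.72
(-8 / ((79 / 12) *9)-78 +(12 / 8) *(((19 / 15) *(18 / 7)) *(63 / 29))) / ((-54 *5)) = 2320367 / 9278550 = 0.25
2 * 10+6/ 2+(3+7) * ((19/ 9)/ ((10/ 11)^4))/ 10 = 2348179/ 90000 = 26.09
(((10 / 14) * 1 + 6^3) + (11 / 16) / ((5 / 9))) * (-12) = -366159 / 140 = -2615.42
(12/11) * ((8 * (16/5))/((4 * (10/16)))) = 3072/275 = 11.17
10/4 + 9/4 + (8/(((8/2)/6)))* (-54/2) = -1277/4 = -319.25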